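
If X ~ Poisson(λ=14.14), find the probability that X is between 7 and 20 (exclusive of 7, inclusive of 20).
0.918699

We have X ~ Poisson(λ=14.14).

To find P(7 < X ≤ 20), we use:
P(7 < X ≤ 20) = P(X ≤ 20) - P(X ≤ 7)
                 = F(20) - F(7)
                 = 0.947967 - 0.029268
                 = 0.918699

So there's approximately a 91.9% chance that X falls in this range.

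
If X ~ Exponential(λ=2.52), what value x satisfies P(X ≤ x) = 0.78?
0.6008

We have X ~ Exponential(λ=2.52).

We want to find x such that P(X ≤ x) = 0.78.

This is the 78th percentile, which means 78% of values fall below this point.

Using the inverse CDF (quantile function):
x = F⁻¹(0.78) = 0.6008

Verification: P(X ≤ 0.6008) = 0.78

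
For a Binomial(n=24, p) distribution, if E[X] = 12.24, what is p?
p = 0.51

For a Binomial(n, p) distribution:
E[X] = n × p

Given n = 24 and E[X] = 12.24:
12.24 = 24 × p
p = 12.24 / 24 = 0.51

Verification: Binomial(24, 0.51) has E[X] = 12.24 ✓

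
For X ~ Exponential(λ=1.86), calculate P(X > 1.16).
0.115602

We have X ~ Exponential(λ=1.86).

P(X > 1.16) = 1 - P(X ≤ 1.16)
                = 1 - F(1.16)
                = 1 - 0.884398
                = 0.115602

So there's approximately a 11.6% chance that X exceeds 1.16.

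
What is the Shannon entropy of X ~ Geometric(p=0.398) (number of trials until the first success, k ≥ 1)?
1.6889 nats

We have X ~ Geometric(p=0.398) (number of trials until the first success, k ≥ 1).

The Shannon entropy measures the uncertainty or information content of the distribution.

For a Geometric distribution with p=0.398 (number of trials until the first success, k ≥ 1):
H(X) = 1.6889 nats

(In bits, this would be 2.4366 bits.)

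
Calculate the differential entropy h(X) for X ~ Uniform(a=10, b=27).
2.8332 nats

We have X ~ Uniform(a=10, b=27).

The differential entropy measures the uncertainty or information content of the distribution.

For a Uniform distribution with a=10, b=27:
h(X) = 2.8332 nats

(In bits, this would be 4.0875 bits.)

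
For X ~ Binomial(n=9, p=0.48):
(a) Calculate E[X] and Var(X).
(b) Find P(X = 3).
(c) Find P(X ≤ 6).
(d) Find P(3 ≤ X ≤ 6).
(a) E[X] = 4.3200, Var(X) = 2.2464
(b) P(X = 3) = 0.183664
(c) P(X ≤ 6) = 0.928312
(d) P(3 ≤ X ≤ 6) = 0.817165

We have X ~ Binomial(n=9, p=0.48).

(a) Moments:
E[X] = 4.3200
Var(X) = 2.2464
σ = √Var(X) = 1.4988

(b) Point probability using PMF:
P(X = 3) = 0.183664

(c) Cumulative probability using CDF:
P(X ≤ 6) = F(6) = 0.928312

(d) Range probability:
P(3 ≤ X ≤ 6) = P(X ≤ 6) - P(X ≤ 2)
                   = F(6) - F(2)
                   = 0.928312 - 0.111147
                   = 0.817165

This means approximately 81.7% of outcomes fall in the interval [3, 6].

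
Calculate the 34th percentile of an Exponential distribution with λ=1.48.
0.2808

We have X ~ Exponential(λ=1.48).

We want to find x such that P(X ≤ x) = 0.34.

This is the 34th percentile, which means 34% of values fall below this point.

Using the inverse CDF (quantile function):
x = F⁻¹(0.34) = 0.2808

Verification: P(X ≤ 0.2808) = 0.34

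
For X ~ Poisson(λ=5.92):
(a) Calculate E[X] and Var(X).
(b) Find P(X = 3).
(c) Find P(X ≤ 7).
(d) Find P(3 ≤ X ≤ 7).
(a) E[X] = 5.9200, Var(X) = 5.9200
(b) P(X = 3) = 0.092852
(c) P(X ≤ 7) = 0.754919
(d) P(3 ≤ X ≤ 7) = 0.689284

We have X ~ Poisson(λ=5.92).

(a) Moments:
E[X] = 5.9200
Var(X) = 5.9200
σ = √Var(X) = 2.4331

(b) Point probability using PMF:
P(X = 3) = 0.092852

(c) Cumulative probability using CDF:
P(X ≤ 7) = F(7) = 0.754919

(d) Range probability:
P(3 ≤ X ≤ 7) = P(X ≤ 7) - P(X ≤ 2)
                   = F(7) - F(2)
                   = 0.754919 - 0.065635
                   = 0.689284

This means approximately 68.9% of outcomes fall in the interval [3, 7].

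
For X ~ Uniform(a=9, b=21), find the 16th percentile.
10.9200

We have X ~ Uniform(a=9, b=21).

We want to find x such that P(X ≤ x) = 0.16.

This is the 16th percentile, which means 16% of values fall below this point.

Using the inverse CDF (quantile function):
x = F⁻¹(0.16) = 10.9200

Verification: P(X ≤ 10.9200) = 0.16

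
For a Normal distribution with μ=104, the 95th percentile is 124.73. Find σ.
σ = 12.6029

For X ~ Normal(μ, σ), the p-th percentile satisfies x = μ + z_p × σ,
where z_p = Φ⁻¹(p) is the standard normal quantile.

Step 1: z_{0.95} = Φ⁻¹(0.95) = 1.6449

Step 2: Solve for σ:
124.73 = 104 + 1.6449 × σ
σ = (124.73 - 104) / 1.6449
σ = 20.73 / 1.6449
σ = 12.6029

Verification: μ + z × σ = 104 + 1.6449 × 12.6029 = 124.73 ✓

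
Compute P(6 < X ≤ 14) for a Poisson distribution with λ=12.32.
0.704039

We have X ~ Poisson(λ=12.32).

To find P(6 < X ≤ 14), we use:
P(6 < X ≤ 14) = P(X ≤ 14) - P(X ≤ 6)
                 = F(14) - F(6)
                 = 0.742331 - 0.038292
                 = 0.704039

So there's approximately a 70.4% chance that X falls in this range.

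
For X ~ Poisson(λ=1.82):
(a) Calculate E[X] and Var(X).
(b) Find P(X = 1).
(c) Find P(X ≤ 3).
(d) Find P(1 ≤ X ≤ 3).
(a) E[X] = 1.8200, Var(X) = 1.8200
(b) P(X = 1) = 0.294887
(c) P(X ≤ 3) = 0.888057
(d) P(1 ≤ X ≤ 3) = 0.726031

We have X ~ Poisson(λ=1.82).

(a) Moments:
E[X] = 1.8200
Var(X) = 1.8200
σ = √Var(X) = 1.3491

(b) Point probability using PMF:
P(X = 1) = 0.294887

(c) Cumulative probability using CDF:
P(X ≤ 3) = F(3) = 0.888057

(d) Range probability:
P(1 ≤ X ≤ 3) = P(X ≤ 3) - P(X ≤ 0)
                   = F(3) - F(0)
                   = 0.888057 - 0.162026
                   = 0.726031

This means approximately 72.6% of outcomes fall in the interval [1, 3].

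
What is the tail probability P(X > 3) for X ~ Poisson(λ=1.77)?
0.103937

We have X ~ Poisson(λ=1.77).

P(X > 3) = 1 - P(X ≤ 3)
                = 1 - F(3)
                = 1 - 0.896063
                = 0.103937

So there's approximately a 10.4% chance that X exceeds 3.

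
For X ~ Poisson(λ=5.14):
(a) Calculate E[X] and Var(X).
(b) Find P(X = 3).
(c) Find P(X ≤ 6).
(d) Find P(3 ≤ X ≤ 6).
(a) E[X] = 5.1400, Var(X) = 5.1400
(b) P(X = 3) = 0.132576
(c) P(X ≤ 6) = 0.741439
(d) P(3 ≤ X ≤ 6) = 0.628094

We have X ~ Poisson(λ=5.14).

(a) Moments:
E[X] = 5.1400
Var(X) = 5.1400
σ = √Var(X) = 2.2672

(b) Point probability using PMF:
P(X = 3) = 0.132576

(c) Cumulative probability using CDF:
P(X ≤ 6) = F(6) = 0.741439

(d) Range probability:
P(3 ≤ X ≤ 6) = P(X ≤ 6) - P(X ≤ 2)
                   = F(6) - F(2)
                   = 0.741439 - 0.113345
                   = 0.628094

This means approximately 62.8% of outcomes fall in the interval [3, 6].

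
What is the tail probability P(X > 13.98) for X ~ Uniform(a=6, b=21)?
0.468000

We have X ~ Uniform(a=6, b=21).

P(X > 13.98) = 1 - P(X ≤ 13.98)
                = 1 - F(13.98)
                = 1 - 0.532000
                = 0.468000

So there's approximately a 46.8% chance that X exceeds 13.98.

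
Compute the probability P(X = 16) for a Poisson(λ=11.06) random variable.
0.037685

We have X ~ Poisson(λ=11.06).

For a Poisson distribution, the PMF gives us the probability of each outcome.

Using the PMF formula:
P(X = 16) = 0.037685

Rounded to 4 decimal places: 0.0377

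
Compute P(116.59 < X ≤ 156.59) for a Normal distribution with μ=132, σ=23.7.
0.592483

We have X ~ Normal(μ=132, σ=23.7).

To find P(116.59 < X ≤ 156.59), we use:
P(116.59 < X ≤ 156.59) = P(X ≤ 156.59) - P(X ≤ 116.59)
                 = F(156.59) - F(116.59)
                 = 0.850261 - 0.257778
                 = 0.592483

So there's approximately a 59.2% chance that X falls in this range.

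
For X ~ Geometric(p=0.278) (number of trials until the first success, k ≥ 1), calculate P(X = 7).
0.039379

We have X ~ Geometric(p=0.278) (number of trials until the first success, k ≥ 1).

For a Geometric distribution, the PMF gives us the probability of each outcome.

Using the PMF formula:
P(X = 7) = 0.039379

Rounded to 4 decimal places: 0.0394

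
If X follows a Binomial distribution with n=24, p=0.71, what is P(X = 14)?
0.068254

We have X ~ Binomial(n=24, p=0.71).

For a Binomial distribution, the PMF gives us the probability of each outcome.

Using the PMF formula:
P(X = 14) = 0.068254

Rounded to 4 decimal places: 0.0683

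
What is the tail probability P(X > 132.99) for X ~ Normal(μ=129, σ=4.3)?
0.176728

We have X ~ Normal(μ=129, σ=4.3).

P(X > 132.99) = 1 - P(X ≤ 132.99)
                = 1 - F(132.99)
                = 1 - 0.823272
                = 0.176728

So there's approximately a 17.7% chance that X exceeds 132.99.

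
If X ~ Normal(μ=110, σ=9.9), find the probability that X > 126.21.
0.050776

We have X ~ Normal(μ=110, σ=9.9).

P(X > 126.21) = 1 - P(X ≤ 126.21)
                = 1 - F(126.21)
                = 1 - 0.949224
                = 0.050776

So there's approximately a 5.1% chance that X exceeds 126.21.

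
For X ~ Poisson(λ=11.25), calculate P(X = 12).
0.111604

We have X ~ Poisson(λ=11.25).

For a Poisson distribution, the PMF gives us the probability of each outcome.

Using the PMF formula:
P(X = 12) = 0.111604

Rounded to 4 decimal places: 0.1116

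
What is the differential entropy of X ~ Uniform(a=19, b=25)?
1.7918 nats

We have X ~ Uniform(a=19, b=25).

The differential entropy measures the uncertainty or information content of the distribution.

For a Uniform distribution with a=19, b=25:
h(X) = 1.7918 nats

(In bits, this would be 2.5850 bits.)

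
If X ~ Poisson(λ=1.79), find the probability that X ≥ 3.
0.266703

We have X ~ Poisson(λ=1.79).

For discrete distributions, P(X ≥ 3) = 1 - P(X ≤ 2).

P(X ≤ 2) = 0.733297
P(X ≥ 3) = 1 - 0.733297 = 0.266703

So there's approximately a 26.7% chance that X is at least 3.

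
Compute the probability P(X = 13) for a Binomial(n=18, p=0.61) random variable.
0.125167

We have X ~ Binomial(n=18, p=0.61).

For a Binomial distribution, the PMF gives us the probability of each outcome.

Using the PMF formula:
P(X = 13) = 0.125167

Rounded to 4 decimal places: 0.1252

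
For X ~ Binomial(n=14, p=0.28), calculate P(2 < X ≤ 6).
0.729419

We have X ~ Binomial(n=14, p=0.28).

To find P(2 < X ≤ 6), we use:
P(2 < X ≤ 6) = P(X ≤ 6) - P(X ≤ 2)
                 = F(6) - F(2)
                 = 0.932726 - 0.203307
                 = 0.729419

So there's approximately a 72.9% chance that X falls in this range.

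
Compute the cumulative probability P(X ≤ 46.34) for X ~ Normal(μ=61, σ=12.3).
0.116656

We have X ~ Normal(μ=61, σ=12.3).

The CDF gives us P(X ≤ k).

Using the CDF:
P(X ≤ 46.34) = 0.116656

This means there's approximately a 11.7% chance that X is at most 46.34.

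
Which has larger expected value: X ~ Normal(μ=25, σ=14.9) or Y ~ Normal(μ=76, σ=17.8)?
Y has larger mean (76.0000 > 25.0000)

Compute the expected value for each distribution:

X ~ Normal(μ=25, σ=14.9):
E[X] = 25.0000

Y ~ Normal(μ=76, σ=17.8):
E[Y] = 76.0000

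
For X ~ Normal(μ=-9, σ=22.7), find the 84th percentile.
13.5742

We have X ~ Normal(μ=-9, σ=22.7).

We want to find x such that P(X ≤ x) = 0.84.

This is the 84th percentile, which means 84% of values fall below this point.

Using the inverse CDF (quantile function):
x = F⁻¹(0.84) = 13.5742

Verification: P(X ≤ 13.5742) = 0.84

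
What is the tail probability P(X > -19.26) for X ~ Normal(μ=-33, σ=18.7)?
0.231243

We have X ~ Normal(μ=-33, σ=18.7).

P(X > -19.26) = 1 - P(X ≤ -19.26)
                = 1 - F(-19.26)
                = 1 - 0.768757
                = 0.231243

So there's approximately a 23.1% chance that X exceeds -19.26.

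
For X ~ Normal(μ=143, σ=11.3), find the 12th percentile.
129.7226

We have X ~ Normal(μ=143, σ=11.3).

We want to find x such that P(X ≤ x) = 0.12.

This is the 12th percentile, which means 12% of values fall below this point.

Using the inverse CDF (quantile function):
x = F⁻¹(0.12) = 129.7226

Verification: P(X ≤ 129.7226) = 0.12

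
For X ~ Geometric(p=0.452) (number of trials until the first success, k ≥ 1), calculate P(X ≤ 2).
0.699696

We have X ~ Geometric(p=0.452) (number of trials until the first success, k ≥ 1).

The CDF gives us P(X ≤ k).

Using the CDF:
P(X ≤ 2) = 0.699696

This means there's approximately a 70.0% chance that X is at most 2.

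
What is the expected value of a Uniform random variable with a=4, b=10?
7.0000

We have X ~ Uniform(a=4, b=10).

For a Uniform distribution with a=4, b=10:
E[X] = 7.0000

This is the expected (average) value of X.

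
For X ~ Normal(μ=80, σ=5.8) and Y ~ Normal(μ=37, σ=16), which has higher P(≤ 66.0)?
Y has higher probability (P(Y ≤ 66.0) = 0.9650 > P(X ≤ 66.0) = 0.0079)

Compute P(≤ 66.0) for each distribution:

X ~ Normal(μ=80, σ=5.8):
P(X ≤ 66.0) = 0.0079

Y ~ Normal(μ=37, σ=16):
P(Y ≤ 66.0) = 0.9650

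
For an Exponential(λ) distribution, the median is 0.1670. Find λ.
λ = 4.1506

For X ~ Exponential(λ), the CDF is F(x) = 1 - e^(-λx).
The median m satisfies F(m) = 0.5:
1 - e^(-λm) = 0.5
e^(-λm) = 0.5
λm = ln(2)
m = ln(2) / λ

Given m = 0.1670:
λ = ln(2) / 0.1670 = 0.693147 / 0.1670 = 4.1506

Verification: ln(2) / 4.1506 = 0.1670 ✓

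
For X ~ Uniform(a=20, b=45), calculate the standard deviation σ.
7.2169

We have X ~ Uniform(a=20, b=45).

For a Uniform distribution with a=20, b=45:
σ = √Var(X) = 7.2169

The standard deviation is the square root of the variance.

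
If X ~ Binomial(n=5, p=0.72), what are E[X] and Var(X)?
E[X] = 3.6000, Var(X) = 1.0080

We have X ~ Binomial(n=5, p=0.72).

For a Binomial distribution with n=5, p=0.72:

Expected value:
E[X] = 3.6000

Variance:
Var(X) = 1.0080

Standard deviation:
σ = √Var(X) = 1.0040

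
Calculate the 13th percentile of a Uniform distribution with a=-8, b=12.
-5.4000

We have X ~ Uniform(a=-8, b=12).

We want to find x such that P(X ≤ x) = 0.13.

This is the 13th percentile, which means 13% of values fall below this point.

Using the inverse CDF (quantile function):
x = F⁻¹(0.13) = -5.4000

Verification: P(X ≤ -5.4000) = 0.13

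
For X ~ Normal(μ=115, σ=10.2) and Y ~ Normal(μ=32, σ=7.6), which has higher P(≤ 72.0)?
Y has higher probability (P(Y ≤ 72.0) = 1.0000 > P(X ≤ 72.0) = 0.0000)

Compute P(≤ 72.0) for each distribution:

X ~ Normal(μ=115, σ=10.2):
P(X ≤ 72.0) = 0.0000

Y ~ Normal(μ=32, σ=7.6):
P(Y ≤ 72.0) = 1.0000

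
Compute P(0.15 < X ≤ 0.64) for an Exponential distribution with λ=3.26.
0.489106

We have X ~ Exponential(λ=3.26).

To find P(0.15 < X ≤ 0.64), we use:
P(0.15 < X ≤ 0.64) = P(X ≤ 0.64) - P(X ≤ 0.15)
                 = F(0.64) - F(0.15)
                 = 0.875867 - 0.386761
                 = 0.489106

So there's approximately a 48.9% chance that X falls in this range.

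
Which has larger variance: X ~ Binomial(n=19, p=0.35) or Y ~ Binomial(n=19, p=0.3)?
X has larger variance (4.3225 > 3.9900)

Compute the variance for each distribution:

X ~ Binomial(n=19, p=0.35):
Var(X) = 4.3225

Y ~ Binomial(n=19, p=0.3):
Var(Y) = 3.9900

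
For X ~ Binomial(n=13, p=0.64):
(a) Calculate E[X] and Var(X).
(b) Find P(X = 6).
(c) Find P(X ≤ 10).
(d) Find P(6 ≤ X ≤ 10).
(a) E[X] = 8.3200, Var(X) = 2.9952
(b) P(X = 6) = 0.092409
(c) P(X ≤ 10) = 0.900287
(d) P(6 ≤ X ≤ 10) = 0.845917

We have X ~ Binomial(n=13, p=0.64).

(a) Moments:
E[X] = 8.3200
Var(X) = 2.9952
σ = √Var(X) = 1.7307

(b) Point probability using PMF:
P(X = 6) = 0.092409

(c) Cumulative probability using CDF:
P(X ≤ 10) = F(10) = 0.900287

(d) Range probability:
P(6 ≤ X ≤ 10) = P(X ≤ 10) - P(X ≤ 5)
                   = F(10) - F(5)
                   = 0.900287 - 0.054371
                   = 0.845917

This means approximately 84.6% of outcomes fall in the interval [6, 10].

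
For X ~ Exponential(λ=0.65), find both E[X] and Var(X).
E[X] = 1.5385, Var(X) = 2.3669

We have X ~ Exponential(λ=0.65).

For an Exponential distribution with λ=0.65:

Expected value:
E[X] = 1.5385

Variance:
Var(X) = 2.3669

Standard deviation:
σ = √Var(X) = 1.5385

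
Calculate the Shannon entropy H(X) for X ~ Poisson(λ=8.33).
2.4681 nats

We have X ~ Poisson(λ=8.33).

The Shannon entropy measures the uncertainty or information content of the distribution.

For a Poisson distribution with λ=8.33:
H(X) = 2.4681 nats

(In bits, this would be 3.5608 bits.)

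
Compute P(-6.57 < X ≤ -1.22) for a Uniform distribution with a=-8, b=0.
0.668750

We have X ~ Uniform(a=-8, b=0).

To find P(-6.57 < X ≤ -1.22), we use:
P(-6.57 < X ≤ -1.22) = P(X ≤ -1.22) - P(X ≤ -6.57)
                 = F(-1.22) - F(-6.57)
                 = 0.847500 - 0.178750
                 = 0.668750

So there's approximately a 66.9% chance that X falls in this range.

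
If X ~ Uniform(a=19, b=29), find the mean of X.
24.0000

We have X ~ Uniform(a=19, b=29).

For a Uniform distribution with a=19, b=29:
E[X] = 24.0000

This is the expected (average) value of X.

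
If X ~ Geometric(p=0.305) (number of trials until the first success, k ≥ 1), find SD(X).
2.7333

We have X ~ Geometric(p=0.305) (number of trials until the first success, k ≥ 1).

For a Geometric distribution with p=0.305 (number of trials until the first success, k ≥ 1):
σ = √Var(X) = 2.7333

The standard deviation is the square root of the variance.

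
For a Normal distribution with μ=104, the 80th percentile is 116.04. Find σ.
σ = 14.3057

For X ~ Normal(μ, σ), the p-th percentile satisfies x = μ + z_p × σ,
where z_p = Φ⁻¹(p) is the standard normal quantile.

Step 1: z_{0.8} = Φ⁻¹(0.8) = 0.8416

Step 2: Solve for σ:
116.04 = 104 + 0.8416 × σ
σ = (116.04 - 104) / 0.8416
σ = 12.04 / 0.8416
σ = 14.3057

Verification: μ + z × σ = 104 + 0.8416 × 14.3057 = 116.04 ✓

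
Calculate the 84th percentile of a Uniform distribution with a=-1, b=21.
17.4800

We have X ~ Uniform(a=-1, b=21).

We want to find x such that P(X ≤ x) = 0.84.

This is the 84th percentile, which means 84% of values fall below this point.

Using the inverse CDF (quantile function):
x = F⁻¹(0.84) = 17.4800

Verification: P(X ≤ 17.4800) = 0.84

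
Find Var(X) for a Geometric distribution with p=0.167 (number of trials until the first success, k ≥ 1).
29.8684

We have X ~ Geometric(p=0.167) (number of trials until the first success, k ≥ 1).

For a Geometric distribution with p=0.167 (number of trials until the first success, k ≥ 1):
Var(X) = 29.8684

The variance measures the spread of the distribution around the mean.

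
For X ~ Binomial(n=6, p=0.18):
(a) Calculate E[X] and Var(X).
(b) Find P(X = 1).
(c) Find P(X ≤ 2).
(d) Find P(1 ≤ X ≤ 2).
(a) E[X] = 1.0800, Var(X) = 0.8856
(b) P(X = 1) = 0.400399
(c) P(X ≤ 2) = 0.924137
(d) P(1 ≤ X ≤ 2) = 0.620130

We have X ~ Binomial(n=6, p=0.18).

(a) Moments:
E[X] = 1.0800
Var(X) = 0.8856
σ = √Var(X) = 0.9411

(b) Point probability using PMF:
P(X = 1) = 0.400399

(c) Cumulative probability using CDF:
P(X ≤ 2) = F(2) = 0.924137

(d) Range probability:
P(1 ≤ X ≤ 2) = P(X ≤ 2) - P(X ≤ 0)
                   = F(2) - F(0)
                   = 0.924137 - 0.304007
                   = 0.620130

This means approximately 62.0% of outcomes fall in the interval [1, 2].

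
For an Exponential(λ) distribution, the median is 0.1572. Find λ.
λ = 4.4093

For X ~ Exponential(λ), the CDF is F(x) = 1 - e^(-λx).
The median m satisfies F(m) = 0.5:
1 - e^(-λm) = 0.5
e^(-λm) = 0.5
λm = ln(2)
m = ln(2) / λ

Given m = 0.1572:
λ = ln(2) / 0.1572 = 0.693147 / 0.1572 = 4.4093

Verification: ln(2) / 4.4093 = 0.1572 ✓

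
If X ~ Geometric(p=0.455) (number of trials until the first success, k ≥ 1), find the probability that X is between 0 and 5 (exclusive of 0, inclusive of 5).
0.951918

We have X ~ Geometric(p=0.455) (number of trials until the first success, k ≥ 1).

To find P(0 < X ≤ 5), we use:
P(0 < X ≤ 5) = P(X ≤ 5) - P(X ≤ 0)
                 = F(5) - F(0)
                 = 0.951918 - 0.000000
                 = 0.951918

So there's approximately a 95.2% chance that X falls in this range.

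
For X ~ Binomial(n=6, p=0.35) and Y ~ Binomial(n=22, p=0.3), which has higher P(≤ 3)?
X has higher probability (P(X ≤ 3) = 0.8826 > P(Y ≤ 3) = 0.0681)

Compute P(≤ 3) for each distribution:

X ~ Binomial(n=6, p=0.35):
P(X ≤ 3) = 0.8826

Y ~ Binomial(n=22, p=0.3):
P(Y ≤ 3) = 0.0681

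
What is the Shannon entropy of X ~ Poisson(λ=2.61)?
1.8547 nats

We have X ~ Poisson(λ=2.61).

The Shannon entropy measures the uncertainty or information content of the distribution.

For a Poisson distribution with λ=2.61:
H(X) = 1.8547 nats

(In bits, this would be 2.6758 bits.)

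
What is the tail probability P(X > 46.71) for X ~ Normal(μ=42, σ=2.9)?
0.052173

We have X ~ Normal(μ=42, σ=2.9).

P(X > 46.71) = 1 - P(X ≤ 46.71)
                = 1 - F(46.71)
                = 1 - 0.947827
                = 0.052173

So there's approximately a 5.2% chance that X exceeds 46.71.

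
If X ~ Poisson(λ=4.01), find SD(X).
2.0025

We have X ~ Poisson(λ=4.01).

For a Poisson distribution with λ=4.01:
σ = √Var(X) = 2.0025

The standard deviation is the square root of the variance.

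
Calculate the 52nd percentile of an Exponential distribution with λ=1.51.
0.4861

We have X ~ Exponential(λ=1.51).

We want to find x such that P(X ≤ x) = 0.52.

This is the 52nd percentile, which means 52% of values fall below this point.

Using the inverse CDF (quantile function):
x = F⁻¹(0.52) = 0.4861

Verification: P(X ≤ 0.4861) = 0.52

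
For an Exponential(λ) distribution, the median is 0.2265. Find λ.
λ = 3.0603

For X ~ Exponential(λ), the CDF is F(x) = 1 - e^(-λx).
The median m satisfies F(m) = 0.5:
1 - e^(-λm) = 0.5
e^(-λm) = 0.5
λm = ln(2)
m = ln(2) / λ

Given m = 0.2265:
λ = ln(2) / 0.2265 = 0.693147 / 0.2265 = 3.0603

Verification: ln(2) / 3.0603 = 0.2265 ✓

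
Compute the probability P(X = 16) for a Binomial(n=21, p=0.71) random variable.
0.174047

We have X ~ Binomial(n=21, p=0.71).

For a Binomial distribution, the PMF gives us the probability of each outcome.

Using the PMF formula:
P(X = 16) = 0.174047

Rounded to 4 decimal places: 0.1740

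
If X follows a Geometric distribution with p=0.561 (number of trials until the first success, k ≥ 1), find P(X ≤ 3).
0.915395

We have X ~ Geometric(p=0.561) (number of trials until the first success, k ≥ 1).

The CDF gives us P(X ≤ k).

Using the CDF:
P(X ≤ 3) = 0.915395

This means there's approximately a 91.5% chance that X is at most 3.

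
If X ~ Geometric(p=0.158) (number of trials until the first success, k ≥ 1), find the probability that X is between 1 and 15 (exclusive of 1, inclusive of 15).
0.766198

We have X ~ Geometric(p=0.158) (number of trials until the first success, k ≥ 1).

To find P(1 < X ≤ 15), we use:
P(1 < X ≤ 15) = P(X ≤ 15) - P(X ≤ 1)
                 = F(15) - F(1)
                 = 0.924198 - 0.158000
                 = 0.766198

So there's approximately a 76.6% chance that X falls in this range.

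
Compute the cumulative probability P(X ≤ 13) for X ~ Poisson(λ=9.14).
0.918876

We have X ~ Poisson(λ=9.14).

The CDF gives us P(X ≤ k).

Using the CDF:
P(X ≤ 13) = 0.918876

This means there's approximately a 91.9% chance that X is at most 13.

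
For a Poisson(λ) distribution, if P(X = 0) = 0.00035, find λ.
λ = 7.9576

For a Poisson(λ) distribution, the PMF at 0 is:
P(X = 0) = λ^0 e^(-λ) / 0! = e^(-λ)

Given P(X = 0) = 0.00035:
e^(-λ) = 0.00035
-λ = ln(0.00035)
λ = -ln(0.00035) = 7.9576

Verification: e^(-7.9576) = 0.00035 ✓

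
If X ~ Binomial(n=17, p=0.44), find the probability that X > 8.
0.307156

We have X ~ Binomial(n=17, p=0.44).

P(X > 8) = 1 - P(X ≤ 8)
                = 1 - F(8)
                = 1 - 0.692844
                = 0.307156

So there's approximately a 30.7% chance that X exceeds 8.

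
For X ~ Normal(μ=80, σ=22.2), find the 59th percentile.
85.0515

We have X ~ Normal(μ=80, σ=22.2).

We want to find x such that P(X ≤ x) = 0.59.

This is the 59th percentile, which means 59% of values fall below this point.

Using the inverse CDF (quantile function):
x = F⁻¹(0.59) = 85.0515

Verification: P(X ≤ 85.0515) = 0.59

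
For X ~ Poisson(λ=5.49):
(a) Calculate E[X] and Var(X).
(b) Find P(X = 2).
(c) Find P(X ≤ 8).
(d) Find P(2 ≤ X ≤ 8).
(a) E[X] = 5.4900, Var(X) = 5.4900
(b) P(X = 2) = 0.062207
(c) P(X ≤ 8) = 0.895203
(d) P(2 ≤ X ≤ 8) = 0.868414

We have X ~ Poisson(λ=5.49).

(a) Moments:
E[X] = 5.4900
Var(X) = 5.4900
σ = √Var(X) = 2.3431

(b) Point probability using PMF:
P(X = 2) = 0.062207

(c) Cumulative probability using CDF:
P(X ≤ 8) = F(8) = 0.895203

(d) Range probability:
P(2 ≤ X ≤ 8) = P(X ≤ 8) - P(X ≤ 1)
                   = F(8) - F(1)
                   = 0.895203 - 0.026790
                   = 0.868414

This means approximately 86.8% of outcomes fall in the interval [2, 8].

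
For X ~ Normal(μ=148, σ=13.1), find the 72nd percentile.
155.6352

We have X ~ Normal(μ=148, σ=13.1).

We want to find x such that P(X ≤ x) = 0.72.

This is the 72nd percentile, which means 72% of values fall below this point.

Using the inverse CDF (quantile function):
x = F⁻¹(0.72) = 155.6352

Verification: P(X ≤ 155.6352) = 0.72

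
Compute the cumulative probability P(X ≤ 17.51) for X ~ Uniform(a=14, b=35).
0.167143

We have X ~ Uniform(a=14, b=35).

The CDF gives us P(X ≤ k).

Using the CDF:
P(X ≤ 17.51) = 0.167143

This means there's approximately a 16.7% chance that X is at most 17.51.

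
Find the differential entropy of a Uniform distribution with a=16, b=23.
1.9459 nats

We have X ~ Uniform(a=16, b=23).

The differential entropy measures the uncertainty or information content of the distribution.

For a Uniform distribution with a=16, b=23:
h(X) = 1.9459 nats

(In bits, this would be 2.8074 bits.)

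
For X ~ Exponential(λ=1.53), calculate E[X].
0.6536

We have X ~ Exponential(λ=1.53).

For an Exponential distribution with λ=1.53:
E[X] = 0.6536

This is the expected (average) value of X.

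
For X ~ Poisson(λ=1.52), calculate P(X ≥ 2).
0.448846

We have X ~ Poisson(λ=1.52).

For discrete distributions, P(X ≥ 2) = 1 - P(X ≤ 1).

P(X ≤ 1) = 0.551154
P(X ≥ 2) = 1 - 0.551154 = 0.448846

So there's approximately a 44.9% chance that X is at least 2.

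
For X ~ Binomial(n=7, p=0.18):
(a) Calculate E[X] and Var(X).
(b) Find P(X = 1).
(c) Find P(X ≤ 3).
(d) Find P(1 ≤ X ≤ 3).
(a) E[X] = 1.2600, Var(X) = 1.0332
(b) P(X = 1) = 0.383048
(c) P(X ≤ 3) = 0.976872
(d) P(1 ≤ X ≤ 3) = 0.727587

We have X ~ Binomial(n=7, p=0.18).

(a) Moments:
E[X] = 1.2600
Var(X) = 1.0332
σ = √Var(X) = 1.0165

(b) Point probability using PMF:
P(X = 1) = 0.383048

(c) Cumulative probability using CDF:
P(X ≤ 3) = F(3) = 0.976872

(d) Range probability:
P(1 ≤ X ≤ 3) = P(X ≤ 3) - P(X ≤ 0)
                   = F(3) - F(0)
                   = 0.976872 - 0.249285
                   = 0.727587

This means approximately 72.8% of outcomes fall in the interval [1, 3].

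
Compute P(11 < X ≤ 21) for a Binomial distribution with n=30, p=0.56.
0.934380

We have X ~ Binomial(n=30, p=0.56).

To find P(11 < X ≤ 21), we use:
P(11 < X ≤ 21) = P(X ≤ 21) - P(X ≤ 11)
                 = F(21) - F(11)
                 = 0.960335 - 0.025955
                 = 0.934380

So there's approximately a 93.4% chance that X falls in this range.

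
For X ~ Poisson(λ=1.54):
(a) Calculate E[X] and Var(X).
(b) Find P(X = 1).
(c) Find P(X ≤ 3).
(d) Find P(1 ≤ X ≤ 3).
(a) E[X] = 1.5400, Var(X) = 1.5400
(b) P(X = 1) = 0.330147
(c) P(X ≤ 3) = 0.929237
(d) P(1 ≤ X ≤ 3) = 0.714856

We have X ~ Poisson(λ=1.54).

(a) Moments:
E[X] = 1.5400
Var(X) = 1.5400
σ = √Var(X) = 1.2410

(b) Point probability using PMF:
P(X = 1) = 0.330147

(c) Cumulative probability using CDF:
P(X ≤ 3) = F(3) = 0.929237

(d) Range probability:
P(1 ≤ X ≤ 3) = P(X ≤ 3) - P(X ≤ 0)
                   = F(3) - F(0)
                   = 0.929237 - 0.214381
                   = 0.714856

This means approximately 71.5% of outcomes fall in the interval [1, 3].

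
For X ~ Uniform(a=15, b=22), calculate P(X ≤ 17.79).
0.398571

We have X ~ Uniform(a=15, b=22).

The CDF gives us P(X ≤ k).

Using the CDF:
P(X ≤ 17.79) = 0.398571

This means there's approximately a 39.9% chance that X is at most 17.79.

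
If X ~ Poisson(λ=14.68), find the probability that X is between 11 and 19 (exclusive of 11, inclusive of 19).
0.685418

We have X ~ Poisson(λ=14.68).

To find P(11 < X ≤ 19), we use:
P(11 < X ≤ 19) = P(X ≤ 19) - P(X ≤ 11)
                 = F(19) - F(11)
                 = 0.892294 - 0.206876
                 = 0.685418

So there's approximately a 68.5% chance that X falls in this range.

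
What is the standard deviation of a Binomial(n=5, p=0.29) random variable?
1.0146

We have X ~ Binomial(n=5, p=0.29).

For a Binomial distribution with n=5, p=0.29:
σ = √Var(X) = 1.0146

The standard deviation is the square root of the variance.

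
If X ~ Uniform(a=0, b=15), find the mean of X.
7.5000

We have X ~ Uniform(a=0, b=15).

For a Uniform distribution with a=0, b=15:
E[X] = 7.5000

This is the expected (average) value of X.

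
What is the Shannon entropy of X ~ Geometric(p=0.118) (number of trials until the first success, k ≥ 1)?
3.0756 nats

We have X ~ Geometric(p=0.118) (number of trials until the first success, k ≥ 1).

The Shannon entropy measures the uncertainty or information content of the distribution.

For a Geometric distribution with p=0.118 (number of trials until the first success, k ≥ 1):
H(X) = 3.0756 nats

(In bits, this would be 4.4372 bits.)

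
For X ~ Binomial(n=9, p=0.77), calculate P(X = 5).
0.095441

We have X ~ Binomial(n=9, p=0.77).

For a Binomial distribution, the PMF gives us the probability of each outcome.

Using the PMF formula:
P(X = 5) = 0.095441

Rounded to 4 decimal places: 0.0954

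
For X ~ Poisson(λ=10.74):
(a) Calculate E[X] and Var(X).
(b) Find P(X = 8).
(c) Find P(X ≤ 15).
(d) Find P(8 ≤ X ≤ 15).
(a) E[X] = 10.7400, Var(X) = 10.7400
(b) P(X = 8) = 0.095102
(c) P(X ≤ 15) = 0.920614
(d) P(8 ≤ X ≤ 15) = 0.759825

We have X ~ Poisson(λ=10.74).

(a) Moments:
E[X] = 10.7400
Var(X) = 10.7400
σ = √Var(X) = 3.2772

(b) Point probability using PMF:
P(X = 8) = 0.095102

(c) Cumulative probability using CDF:
P(X ≤ 15) = F(15) = 0.920614

(d) Range probability:
P(8 ≤ X ≤ 15) = P(X ≤ 15) - P(X ≤ 7)
                   = F(15) - F(7)
                   = 0.920614 - 0.160789
                   = 0.759825

This means approximately 76.0% of outcomes fall in the interval [8, 15].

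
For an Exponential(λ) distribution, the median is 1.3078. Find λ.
λ = 0.5300

For X ~ Exponential(λ), the CDF is F(x) = 1 - e^(-λx).
The median m satisfies F(m) = 0.5:
1 - e^(-λm) = 0.5
e^(-λm) = 0.5
λm = ln(2)
m = ln(2) / λ

Given m = 1.3078:
λ = ln(2) / 1.3078 = 0.693147 / 1.3078 = 0.5300

Verification: ln(2) / 0.5300 = 1.3078 ✓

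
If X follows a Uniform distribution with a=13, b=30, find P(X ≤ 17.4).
0.258824

We have X ~ Uniform(a=13, b=30).

The CDF gives us P(X ≤ k).

Using the CDF:
P(X ≤ 17.4) = 0.258824

This means there's approximately a 25.9% chance that X is at most 17.4.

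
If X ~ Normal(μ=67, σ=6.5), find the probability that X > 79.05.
0.031881

We have X ~ Normal(μ=67, σ=6.5).

P(X > 79.05) = 1 - P(X ≤ 79.05)
                = 1 - F(79.05)
                = 1 - 0.968119
                = 0.031881

So there's approximately a 3.2% chance that X exceeds 79.05.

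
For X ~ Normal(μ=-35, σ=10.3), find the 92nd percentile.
-20.5278

We have X ~ Normal(μ=-35, σ=10.3).

We want to find x such that P(X ≤ x) = 0.92.

This is the 92nd percentile, which means 92% of values fall below this point.

Using the inverse CDF (quantile function):
x = F⁻¹(0.92) = -20.5278

Verification: P(X ≤ -20.5278) = 0.92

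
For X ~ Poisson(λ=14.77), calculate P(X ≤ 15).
0.591636

We have X ~ Poisson(λ=14.77).

The CDF gives us P(X ≤ k).

Using the CDF:
P(X ≤ 15) = 0.591636

This means there's approximately a 59.2% chance that X is at most 15.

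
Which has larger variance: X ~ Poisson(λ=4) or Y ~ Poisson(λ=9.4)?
Y has larger variance (9.4000 > 4.0000)

Compute the variance for each distribution:

X ~ Poisson(λ=4):
Var(X) = 4.0000

Y ~ Poisson(λ=9.4):
Var(Y) = 9.4000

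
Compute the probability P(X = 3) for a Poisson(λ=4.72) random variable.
0.156245

We have X ~ Poisson(λ=4.72).

For a Poisson distribution, the PMF gives us the probability of each outcome.

Using the PMF formula:
P(X = 3) = 0.156245

Rounded to 4 decimal places: 0.1562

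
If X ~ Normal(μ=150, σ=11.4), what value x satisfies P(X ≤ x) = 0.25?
142.3108

We have X ~ Normal(μ=150, σ=11.4).

We want to find x such that P(X ≤ x) = 0.25.

This is the 25th percentile, which means 25% of values fall below this point.

Using the inverse CDF (quantile function):
x = F⁻¹(0.25) = 142.3108

Verification: P(X ≤ 142.3108) = 0.25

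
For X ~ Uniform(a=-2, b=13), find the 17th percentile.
0.5500

We have X ~ Uniform(a=-2, b=13).

We want to find x such that P(X ≤ x) = 0.17.

This is the 17th percentile, which means 17% of values fall below this point.

Using the inverse CDF (quantile function):
x = F⁻¹(0.17) = 0.5500

Verification: P(X ≤ 0.5500) = 0.17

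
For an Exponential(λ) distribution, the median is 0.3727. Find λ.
λ = 1.8598

For X ~ Exponential(λ), the CDF is F(x) = 1 - e^(-λx).
The median m satisfies F(m) = 0.5:
1 - e^(-λm) = 0.5
e^(-λm) = 0.5
λm = ln(2)
m = ln(2) / λ

Given m = 0.3727:
λ = ln(2) / 0.3727 = 0.693147 / 0.3727 = 1.8598

Verification: ln(2) / 1.8598 = 0.3727 ✓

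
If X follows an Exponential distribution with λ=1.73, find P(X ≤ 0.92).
0.796400

We have X ~ Exponential(λ=1.73).

The CDF gives us P(X ≤ k).

Using the CDF:
P(X ≤ 0.92) = 0.796400

This means there's approximately a 79.6% chance that X is at most 0.92.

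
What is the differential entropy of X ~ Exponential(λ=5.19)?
-0.6467 nats

We have X ~ Exponential(λ=5.19).

The differential entropy measures the uncertainty or information content of the distribution.

For an Exponential distribution with λ=5.19:
h(X) = -0.6467 nats

(In bits, this would be -0.9330 bits.)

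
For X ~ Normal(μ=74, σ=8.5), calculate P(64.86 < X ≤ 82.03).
0.686474

We have X ~ Normal(μ=74, σ=8.5).

To find P(64.86 < X ≤ 82.03), we use:
P(64.86 < X ≤ 82.03) = P(X ≤ 82.03) - P(X ≤ 64.86)
                 = F(82.03) - F(64.86)
                 = 0.827595 - 0.141122
                 = 0.686474

So there's approximately a 68.6% chance that X falls in this range.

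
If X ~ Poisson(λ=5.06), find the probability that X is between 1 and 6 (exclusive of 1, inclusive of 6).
0.714904

We have X ~ Poisson(λ=5.06).

To find P(1 < X ≤ 6), we use:
P(1 < X ≤ 6) = P(X ≤ 6) - P(X ≤ 1)
                 = F(6) - F(1)
                 = 0.753359 - 0.038454
                 = 0.714904

So there's approximately a 71.5% chance that X falls in this range.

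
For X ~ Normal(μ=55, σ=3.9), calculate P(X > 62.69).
0.024317

We have X ~ Normal(μ=55, σ=3.9).

P(X > 62.69) = 1 - P(X ≤ 62.69)
                = 1 - F(62.69)
                = 1 - 0.975683
                = 0.024317

So there's approximately a 2.4% chance that X exceeds 62.69.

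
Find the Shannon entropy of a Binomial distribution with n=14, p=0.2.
1.8020 nats

We have X ~ Binomial(n=14, p=0.2).

The Shannon entropy measures the uncertainty or information content of the distribution.

For a Binomial distribution with n=14, p=0.2:
H(X) = 1.8020 nats

(In bits, this would be 2.5997 bits.)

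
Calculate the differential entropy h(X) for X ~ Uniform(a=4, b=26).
3.0910 nats

We have X ~ Uniform(a=4, b=26).

The differential entropy measures the uncertainty or information content of the distribution.

For a Uniform distribution with a=4, b=26:
h(X) = 3.0910 nats

(In bits, this would be 4.4594 bits.)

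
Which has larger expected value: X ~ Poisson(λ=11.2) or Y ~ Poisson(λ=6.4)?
X has larger mean (11.2000 > 6.4000)

Compute the expected value for each distribution:

X ~ Poisson(λ=11.2):
E[X] = 11.2000

Y ~ Poisson(λ=6.4):
E[Y] = 6.4000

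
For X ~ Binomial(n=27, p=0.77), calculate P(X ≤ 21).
0.612322

We have X ~ Binomial(n=27, p=0.77).

The CDF gives us P(X ≤ k).

Using the CDF:
P(X ≤ 21) = 0.612322

This means there's approximately a 61.2% chance that X is at most 21.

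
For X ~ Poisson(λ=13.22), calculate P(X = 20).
0.019821

We have X ~ Poisson(λ=13.22).

For a Poisson distribution, the PMF gives us the probability of each outcome.

Using the PMF formula:
P(X = 20) = 0.019821

Rounded to 4 decimal places: 0.0198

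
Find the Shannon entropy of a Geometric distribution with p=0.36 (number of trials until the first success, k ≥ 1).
1.8151 nats

We have X ~ Geometric(p=0.36) (number of trials until the first success, k ≥ 1).

The Shannon entropy measures the uncertainty or information content of the distribution.

For a Geometric distribution with p=0.36 (number of trials until the first success, k ≥ 1):
H(X) = 1.8151 nats

(In bits, this would be 2.6186 bits.)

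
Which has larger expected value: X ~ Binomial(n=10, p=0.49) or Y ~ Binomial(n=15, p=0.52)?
Y has larger mean (7.8000 > 4.9000)

Compute the expected value for each distribution:

X ~ Binomial(n=10, p=0.49):
E[X] = 4.9000

Y ~ Binomial(n=15, p=0.52):
E[Y] = 7.8000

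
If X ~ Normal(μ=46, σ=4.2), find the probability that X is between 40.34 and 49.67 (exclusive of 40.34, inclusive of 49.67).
0.719999

We have X ~ Normal(μ=46, σ=4.2).

To find P(40.34 < X ≤ 49.67), we use:
P(40.34 < X ≤ 49.67) = P(X ≤ 49.67) - P(X ≤ 40.34)
                 = F(49.67) - F(40.34)
                 = 0.808889 - 0.088890
                 = 0.719999

So there's approximately a 72.0% chance that X falls in this range.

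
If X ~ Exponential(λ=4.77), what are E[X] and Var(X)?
E[X] = 0.2096, Var(X) = 0.0440

We have X ~ Exponential(λ=4.77).

For an Exponential distribution with λ=4.77:

Expected value:
E[X] = 0.2096

Variance:
Var(X) = 0.0440

Standard deviation:
σ = √Var(X) = 0.2096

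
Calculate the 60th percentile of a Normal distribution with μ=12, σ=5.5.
13.3934

We have X ~ Normal(μ=12, σ=5.5).

We want to find x such that P(X ≤ x) = 0.6.

This is the 60th percentile, which means 60% of values fall below this point.

Using the inverse CDF (quantile function):
x = F⁻¹(0.6) = 13.3934

Verification: P(X ≤ 13.3934) = 0.6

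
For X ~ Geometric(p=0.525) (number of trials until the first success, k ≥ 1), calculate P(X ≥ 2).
0.475000

We have X ~ Geometric(p=0.525) (number of trials until the first success, k ≥ 1).

For discrete distributions, P(X ≥ 2) = 1 - P(X ≤ 1).

P(X ≤ 1) = 0.525000
P(X ≥ 2) = 1 - 0.525000 = 0.475000

So there's approximately a 47.5% chance that X is at least 2.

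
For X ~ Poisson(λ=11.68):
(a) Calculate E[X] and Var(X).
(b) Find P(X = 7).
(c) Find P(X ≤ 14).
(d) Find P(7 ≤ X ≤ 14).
(a) E[X] = 11.6800, Var(X) = 11.6800
(b) P(X = 7) = 0.049786
(c) P(X ≤ 14) = 0.800176
(d) P(7 ≤ X ≤ 14) = 0.745517

We have X ~ Poisson(λ=11.68).

(a) Moments:
E[X] = 11.6800
Var(X) = 11.6800
σ = √Var(X) = 3.4176

(b) Point probability using PMF:
P(X = 7) = 0.049786

(c) Cumulative probability using CDF:
P(X ≤ 14) = F(14) = 0.800176

(d) Range probability:
P(7 ≤ X ≤ 14) = P(X ≤ 14) - P(X ≤ 6)
                   = F(14) - F(6)
                   = 0.800176 - 0.054658
                   = 0.745517

This means approximately 74.6% of outcomes fall in the interval [7, 14].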